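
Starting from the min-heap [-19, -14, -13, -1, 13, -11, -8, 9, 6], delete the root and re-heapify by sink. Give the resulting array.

[-14, -1, -13, 6, 13, -11, -8, 9]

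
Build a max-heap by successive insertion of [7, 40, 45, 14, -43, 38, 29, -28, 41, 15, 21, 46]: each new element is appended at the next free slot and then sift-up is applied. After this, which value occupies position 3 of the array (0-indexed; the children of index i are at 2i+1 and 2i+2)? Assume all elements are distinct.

14

Insert 7:
  append 7 at index 0 → [7] (no swap needed)
Insert 40:
  append 40 at index 1 → [7, 40]
  40 > parent 7 at index 0, swap → [40, 7]
Insert 45:
  append 45 at index 2 → [40, 7, 45]
  45 > parent 40 at index 0, swap → [45, 7, 40]
Insert 14:
  append 14 at index 3 → [45, 7, 40, 14]
  14 > parent 7 at index 1, swap → [45, 14, 40, 7]
Insert -43:
  append -43 at index 4 → [45, 14, 40, 7, -43] (no swap needed)
Insert 38:
  append 38 at index 5 → [45, 14, 40, 7, -43, 38] (no swap needed)
Insert 29:
  append 29 at index 6 → [45, 14, 40, 7, -43, 38, 29] (no swap needed)
Insert -28:
  append -28 at index 7 → [45, 14, 40, 7, -43, 38, 29, -28] (no swap needed)
Insert 41:
  append 41 at index 8 → [45, 14, 40, 7, -43, 38, 29, -28, 41]
  41 > parent 7 at index 3, swap → [45, 14, 40, 41, -43, 38, 29, -28, 7]
  41 > parent 14 at index 1, swap → [45, 41, 40, 14, -43, 38, 29, -28, 7]
Insert 15:
  append 15 at index 9 → [45, 41, 40, 14, -43, 38, 29, -28, 7, 15]
  15 > parent -43 at index 4, swap → [45, 41, 40, 14, 15, 38, 29, -28, 7, -43]
Insert 21:
  append 21 at index 10 → [45, 41, 40, 14, 15, 38, 29, -28, 7, -43, 21]
  21 > parent 15 at index 4, swap → [45, 41, 40, 14, 21, 38, 29, -28, 7, -43, 15]
Insert 46:
  append 46 at index 11 → [45, 41, 40, 14, 21, 38, 29, -28, 7, -43, 15, 46]
  46 > parent 38 at index 5, swap → [45, 41, 40, 14, 21, 46, 29, -28, 7, -43, 15, 38]
  46 > parent 40 at index 2, swap → [45, 41, 46, 14, 21, 40, 29, -28, 7, -43, 15, 38]
  46 > parent 45 at index 0, swap → [46, 41, 45, 14, 21, 40, 29, -28, 7, -43, 15, 38]
resulting array: [46, 41, 45, 14, 21, 40, 29, -28, 7, -43, 15, 38]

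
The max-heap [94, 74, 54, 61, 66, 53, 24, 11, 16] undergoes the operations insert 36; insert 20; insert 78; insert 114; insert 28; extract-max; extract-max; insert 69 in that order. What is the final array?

[78, 74, 69, 61, 66, 54, 28, 11, 16, 36, 20, 24, 53]

insert 36:
  append 36 at index 9 → [94, 74, 54, 61, 66, 53, 24, 11, 16, 36] (no swap needed)
insert 20:
  append 20 at index 10 → [94, 74, 54, 61, 66, 53, 24, 11, 16, 36, 20] (no swap needed)
insert 78:
  append 78 at index 11 → [94, 74, 54, 61, 66, 53, 24, 11, 16, 36, 20, 78]
  78 > parent 53 at index 5, swap → [94, 74, 54, 61, 66, 78, 24, 11, 16, 36, 20, 53]
  78 > parent 54 at index 2, swap → [94, 74, 78, 61, 66, 54, 24, 11, 16, 36, 20, 53]
insert 114:
  append 114 at index 12 → [94, 74, 78, 61, 66, 54, 24, 11, 16, 36, 20, 53, 114]
  114 > parent 54 at index 5, swap → [94, 74, 78, 61, 66, 114, 24, 11, 16, 36, 20, 53, 54]
  114 > parent 78 at index 2, swap → [94, 74, 114, 61, 66, 78, 24, 11, 16, 36, 20, 53, 54]
  114 > parent 94 at index 0, swap → [114, 74, 94, 61, 66, 78, 24, 11, 16, 36, 20, 53, 54]
insert 28:
  append 28 at index 13 → [114, 74, 94, 61, 66, 78, 24, 11, 16, 36, 20, 53, 54, 28]
  28 > parent 24 at index 6, swap → [114, 74, 94, 61, 66, 78, 28, 11, 16, 36, 20, 53, 54, 24]
extract-max → returns 114:
  remove root 114; move last element 24 to root → [24, 74, 94, 61, 66, 78, 28, 11, 16, 36, 20, 53, 54]
  24 vs larger child 94 at index 2, swap → [94, 74, 24, 61, 66, 78, 28, 11, 16, 36, 20, 53, 54]
  24 vs larger child 78 at index 5, swap → [94, 74, 78, 61, 66, 24, 28, 11, 16, 36, 20, 53, 54]
  24 vs larger child 54 at index 12, swap → [94, 74, 78, 61, 66, 54, 28, 11, 16, 36, 20, 53, 24]
extract-max → returns 94:
  remove root 94; move last element 24 to root → [24, 74, 78, 61, 66, 54, 28, 11, 16, 36, 20, 53]
  24 vs larger child 78 at index 2, swap → [78, 74, 24, 61, 66, 54, 28, 11, 16, 36, 20, 53]
  24 vs larger child 54 at index 5, swap → [78, 74, 54, 61, 66, 24, 28, 11, 16, 36, 20, 53]
  24 vs only child 53 at index 11, swap → [78, 74, 54, 61, 66, 53, 28, 11, 16, 36, 20, 24]
insert 69:
  append 69 at index 12 → [78, 74, 54, 61, 66, 53, 28, 11, 16, 36, 20, 24, 69]
  69 > parent 53 at index 5, swap → [78, 74, 54, 61, 66, 69, 28, 11, 16, 36, 20, 24, 53]
  69 > parent 54 at index 2, swap → [78, 74, 69, 61, 66, 54, 28, 11, 16, 36, 20, 24, 53]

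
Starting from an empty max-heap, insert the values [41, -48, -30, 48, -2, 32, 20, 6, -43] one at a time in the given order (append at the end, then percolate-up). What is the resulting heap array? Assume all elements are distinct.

Insert 41:
  append 41 at index 0 → [41] (no swap needed)
Insert -48:
  append -48 at index 1 → [41, -48] (no swap needed)
Insert -30:
  append -30 at index 2 → [41, -48, -30] (no swap needed)
Insert 48:
  append 48 at index 3 → [41, -48, -30, 48]
  48 > parent -48 at index 1, swap → [41, 48, -30, -48]
  48 > parent 41 at index 0, swap → [48, 41, -30, -48]
Insert -2:
  append -2 at index 4 → [48, 41, -30, -48, -2] (no swap needed)
Insert 32:
  append 32 at index 5 → [48, 41, -30, -48, -2, 32]
  32 > parent -30 at index 2, swap → [48, 41, 32, -48, -2, -30]
Insert 20:
  append 20 at index 6 → [48, 41, 32, -48, -2, -30, 20] (no swap needed)
Insert 6:
  append 6 at index 7 → [48, 41, 32, -48, -2, -30, 20, 6]
  6 > parent -48 at index 3, swap → [48, 41, 32, 6, -2, -30, 20, -48]
Insert -43:
  append -43 at index 8 → [48, 41, 32, 6, -2, -30, 20, -48, -43] (no swap needed)

[48, 41, 32, 6, -2, -30, 20, -48, -43]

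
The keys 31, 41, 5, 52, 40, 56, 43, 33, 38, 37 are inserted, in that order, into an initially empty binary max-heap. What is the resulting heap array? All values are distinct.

[56, 41, 52, 38, 40, 5, 43, 31, 33, 37]

Insert 31:
  append 31 at index 0 → [31] (no swap needed)
Insert 41:
  append 41 at index 1 → [31, 41]
  41 > parent 31 at index 0, swap → [41, 31]
Insert 5:
  append 5 at index 2 → [41, 31, 5] (no swap needed)
Insert 52:
  append 52 at index 3 → [41, 31, 5, 52]
  52 > parent 31 at index 1, swap → [41, 52, 5, 31]
  52 > parent 41 at index 0, swap → [52, 41, 5, 31]
Insert 40:
  append 40 at index 4 → [52, 41, 5, 31, 40] (no swap needed)
Insert 56:
  append 56 at index 5 → [52, 41, 5, 31, 40, 56]
  56 > parent 5 at index 2, swap → [52, 41, 56, 31, 40, 5]
  56 > parent 52 at index 0, swap → [56, 41, 52, 31, 40, 5]
Insert 43:
  append 43 at index 6 → [56, 41, 52, 31, 40, 5, 43] (no swap needed)
Insert 33:
  append 33 at index 7 → [56, 41, 52, 31, 40, 5, 43, 33]
  33 > parent 31 at index 3, swap → [56, 41, 52, 33, 40, 5, 43, 31]
Insert 38:
  append 38 at index 8 → [56, 41, 52, 33, 40, 5, 43, 31, 38]
  38 > parent 33 at index 3, swap → [56, 41, 52, 38, 40, 5, 43, 31, 33]
Insert 37:
  append 37 at index 9 → [56, 41, 52, 38, 40, 5, 43, 31, 33, 37] (no swap needed)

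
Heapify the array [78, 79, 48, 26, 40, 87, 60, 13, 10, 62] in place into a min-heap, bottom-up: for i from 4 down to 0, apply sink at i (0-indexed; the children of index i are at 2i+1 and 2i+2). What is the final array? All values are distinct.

[10, 13, 48, 26, 40, 87, 60, 79, 78, 62]

sift down from index 4: already satisfies heap property
sift down from index 3:
  26 vs smaller child 10 at index 8, swap → [78, 79, 48, 10, 40, 87, 60, 13, 26, 62]
sift down from index 2: already satisfies heap property
sift down from index 1:
  79 vs smaller child 10 at index 3, swap → [78, 10, 48, 79, 40, 87, 60, 13, 26, 62]
  79 vs smaller child 13 at index 7, swap → [78, 10, 48, 13, 40, 87, 60, 79, 26, 62]
sift down from index 0:
  78 vs smaller child 10 at index 1, swap → [10, 78, 48, 13, 40, 87, 60, 79, 26, 62]
  78 vs smaller child 13 at index 3, swap → [10, 13, 48, 78, 40, 87, 60, 79, 26, 62]
  78 vs smaller child 26 at index 8, swap → [10, 13, 48, 26, 40, 87, 60, 79, 78, 62]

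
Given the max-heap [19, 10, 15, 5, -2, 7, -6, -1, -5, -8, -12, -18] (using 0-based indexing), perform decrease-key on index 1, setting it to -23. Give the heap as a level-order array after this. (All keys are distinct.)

set index 1 from 10 to -23 → [19, -23, 15, 5, -2, 7, -6, -1, -5, -8, -12, -18]
-23 vs larger child 5 at index 3, swap → [19, 5, 15, -23, -2, 7, -6, -1, -5, -8, -12, -18]
-23 vs larger child -1 at index 7, swap → [19, 5, 15, -1, -2, 7, -6, -23, -5, -8, -12, -18]

[19, 5, 15, -1, -2, 7, -6, -23, -5, -8, -12, -18]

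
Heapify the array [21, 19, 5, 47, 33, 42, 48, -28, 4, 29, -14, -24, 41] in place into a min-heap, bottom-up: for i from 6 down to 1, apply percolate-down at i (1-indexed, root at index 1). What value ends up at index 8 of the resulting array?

sift down from index 6:
  42 vs smaller child -24 at index 12, swap → [21, 19, 5, 47, 33, -24, 48, -28, 4, 29, -14, 42, 41]
sift down from index 5:
  33 vs smaller child -14 at index 11, swap → [21, 19, 5, 47, -14, -24, 48, -28, 4, 29, 33, 42, 41]
sift down from index 4:
  47 vs smaller child -28 at index 8, swap → [21, 19, 5, -28, -14, -24, 48, 47, 4, 29, 33, 42, 41]
sift down from index 3:
  5 vs smaller child -24 at index 6, swap → [21, 19, -24, -28, -14, 5, 48, 47, 4, 29, 33, 42, 41]
sift down from index 2:
  19 vs smaller child -28 at index 4, swap → [21, -28, -24, 19, -14, 5, 48, 47, 4, 29, 33, 42, 41]
  19 vs smaller child 4 at index 9, swap → [21, -28, -24, 4, -14, 5, 48, 47, 19, 29, 33, 42, 41]
sift down from index 1:
  21 vs smaller child -28 at index 2, swap → [-28, 21, -24, 4, -14, 5, 48, 47, 19, 29, 33, 42, 41]
  21 vs smaller child -14 at index 5, swap → [-28, -14, -24, 4, 21, 5, 48, 47, 19, 29, 33, 42, 41]
resulting array: [-28, -14, -24, 4, 21, 5, 48, 47, 19, 29, 33, 42, 41]

47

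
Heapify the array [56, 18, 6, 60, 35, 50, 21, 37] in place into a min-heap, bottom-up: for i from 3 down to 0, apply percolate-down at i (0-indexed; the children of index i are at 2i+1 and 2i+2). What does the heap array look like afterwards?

sift down from index 3:
  60 vs only child 37 at index 7, swap → [56, 18, 6, 37, 35, 50, 21, 60]
sift down from index 2: already satisfies heap property
sift down from index 1: already satisfies heap property
sift down from index 0:
  56 vs smaller child 6 at index 2, swap → [6, 18, 56, 37, 35, 50, 21, 60]
  56 vs smaller child 21 at index 6, swap → [6, 18, 21, 37, 35, 50, 56, 60]

[6, 18, 21, 37, 35, 50, 56, 60]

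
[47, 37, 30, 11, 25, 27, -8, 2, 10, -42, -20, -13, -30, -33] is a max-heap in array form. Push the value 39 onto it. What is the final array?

[47, 37, 39, 11, 25, 27, 30, 2, 10, -42, -20, -13, -30, -33, -8]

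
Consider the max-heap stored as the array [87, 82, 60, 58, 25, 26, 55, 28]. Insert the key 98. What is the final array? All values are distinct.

[98, 87, 60, 82, 25, 26, 55, 28, 58]

append 98 at index 8 → [87, 82, 60, 58, 25, 26, 55, 28, 98]
98 > parent 58 at index 3, swap → [87, 82, 60, 98, 25, 26, 55, 28, 58]
98 > parent 82 at index 1, swap → [87, 98, 60, 82, 25, 26, 55, 28, 58]
98 > parent 87 at index 0, swap → [98, 87, 60, 82, 25, 26, 55, 28, 58]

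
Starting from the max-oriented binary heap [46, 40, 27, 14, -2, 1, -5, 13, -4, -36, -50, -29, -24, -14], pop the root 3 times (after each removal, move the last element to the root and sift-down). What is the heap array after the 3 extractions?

extract-max #1 returns 46:
  remove root 46; move last element -14 to root → [-14, 40, 27, 14, -2, 1, -5, 13, -4, -36, -50, -29, -24]
  -14 vs larger child 40 at index 1, swap → [40, -14, 27, 14, -2, 1, -5, 13, -4, -36, -50, -29, -24]
  -14 vs larger child 14 at index 3, swap → [40, 14, 27, -14, -2, 1, -5, 13, -4, -36, -50, -29, -24]
  -14 vs larger child 13 at index 7, swap → [40, 14, 27, 13, -2, 1, -5, -14, -4, -36, -50, -29, -24]
extract-max #2 returns 40:
  remove root 40; move last element -24 to root → [-24, 14, 27, 13, -2, 1, -5, -14, -4, -36, -50, -29]
  -24 vs larger child 27 at index 2, swap → [27, 14, -24, 13, -2, 1, -5, -14, -4, -36, -50, -29]
  -24 vs larger child 1 at index 5, swap → [27, 14, 1, 13, -2, -24, -5, -14, -4, -36, -50, -29]
extract-max #3 returns 27:
  remove root 27; move last element -29 to root → [-29, 14, 1, 13, -2, -24, -5, -14, -4, -36, -50]
  -29 vs larger child 14 at index 1, swap → [14, -29, 1, 13, -2, -24, -5, -14, -4, -36, -50]
  -29 vs larger child 13 at index 3, swap → [14, 13, 1, -29, -2, -24, -5, -14, -4, -36, -50]
  -29 vs larger child -4 at index 8, swap → [14, 13, 1, -4, -2, -24, -5, -14, -29, -36, -50]

[14, 13, 1, -4, -2, -24, -5, -14, -29, -36, -50]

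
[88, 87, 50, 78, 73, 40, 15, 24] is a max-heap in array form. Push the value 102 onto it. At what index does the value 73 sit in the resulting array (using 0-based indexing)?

4

append 102 at index 8 → [88, 87, 50, 78, 73, 40, 15, 24, 102]
102 > parent 78 at index 3, swap → [88, 87, 50, 102, 73, 40, 15, 24, 78]
102 > parent 87 at index 1, swap → [88, 102, 50, 87, 73, 40, 15, 24, 78]
102 > parent 88 at index 0, swap → [102, 88, 50, 87, 73, 40, 15, 24, 78]
resulting array: [102, 88, 50, 87, 73, 40, 15, 24, 78]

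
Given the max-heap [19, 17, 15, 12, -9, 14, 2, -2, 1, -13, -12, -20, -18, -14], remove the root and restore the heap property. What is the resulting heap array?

[17, 12, 15, 1, -9, 14, 2, -2, -14, -13, -12, -20, -18]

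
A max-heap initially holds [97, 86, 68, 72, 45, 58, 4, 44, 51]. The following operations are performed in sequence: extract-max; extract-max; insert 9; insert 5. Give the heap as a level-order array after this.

[72, 51, 68, 44, 45, 58, 4, 9, 5]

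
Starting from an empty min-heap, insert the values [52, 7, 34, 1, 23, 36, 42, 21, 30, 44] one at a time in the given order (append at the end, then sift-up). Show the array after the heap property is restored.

[1, 7, 34, 21, 23, 36, 42, 52, 30, 44]

Insert 52:
  append 52 at index 0 → [52] (no swap needed)
Insert 7:
  append 7 at index 1 → [52, 7]
  7 < parent 52 at index 0, swap → [7, 52]
Insert 34:
  append 34 at index 2 → [7, 52, 34] (no swap needed)
Insert 1:
  append 1 at index 3 → [7, 52, 34, 1]
  1 < parent 52 at index 1, swap → [7, 1, 34, 52]
  1 < parent 7 at index 0, swap → [1, 7, 34, 52]
Insert 23:
  append 23 at index 4 → [1, 7, 34, 52, 23] (no swap needed)
Insert 36:
  append 36 at index 5 → [1, 7, 34, 52, 23, 36] (no swap needed)
Insert 42:
  append 42 at index 6 → [1, 7, 34, 52, 23, 36, 42] (no swap needed)
Insert 21:
  append 21 at index 7 → [1, 7, 34, 52, 23, 36, 42, 21]
  21 < parent 52 at index 3, swap → [1, 7, 34, 21, 23, 36, 42, 52]
Insert 30:
  append 30 at index 8 → [1, 7, 34, 21, 23, 36, 42, 52, 30] (no swap needed)
Insert 44:
  append 44 at index 9 → [1, 7, 34, 21, 23, 36, 42, 52, 30, 44] (no swap needed)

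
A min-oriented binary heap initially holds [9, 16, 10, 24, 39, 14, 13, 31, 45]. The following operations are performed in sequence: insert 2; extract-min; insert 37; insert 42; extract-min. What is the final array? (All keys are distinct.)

[10, 16, 13, 24, 37, 14, 42, 31, 45, 39]

insert 2:
  append 2 at index 9 → [9, 16, 10, 24, 39, 14, 13, 31, 45, 2]
  2 < parent 39 at index 4, swap → [9, 16, 10, 24, 2, 14, 13, 31, 45, 39]
  2 < parent 16 at index 1, swap → [9, 2, 10, 24, 16, 14, 13, 31, 45, 39]
  2 < parent 9 at index 0, swap → [2, 9, 10, 24, 16, 14, 13, 31, 45, 39]
extract-min → returns 2:
  remove root 2; move last element 39 to root → [39, 9, 10, 24, 16, 14, 13, 31, 45]
  39 vs smaller child 9 at index 1, swap → [9, 39, 10, 24, 16, 14, 13, 31, 45]
  39 vs smaller child 16 at index 4, swap → [9, 16, 10, 24, 39, 14, 13, 31, 45]
insert 37:
  append 37 at index 9 → [9, 16, 10, 24, 39, 14, 13, 31, 45, 37]
  37 < parent 39 at index 4, swap → [9, 16, 10, 24, 37, 14, 13, 31, 45, 39]
insert 42:
  append 42 at index 10 → [9, 16, 10, 24, 37, 14, 13, 31, 45, 39, 42] (no swap needed)
extract-min → returns 9:
  remove root 9; move last element 42 to root → [42, 16, 10, 24, 37, 14, 13, 31, 45, 39]
  42 vs smaller child 10 at index 2, swap → [10, 16, 42, 24, 37, 14, 13, 31, 45, 39]
  42 vs smaller child 13 at index 6, swap → [10, 16, 13, 24, 37, 14, 42, 31, 45, 39]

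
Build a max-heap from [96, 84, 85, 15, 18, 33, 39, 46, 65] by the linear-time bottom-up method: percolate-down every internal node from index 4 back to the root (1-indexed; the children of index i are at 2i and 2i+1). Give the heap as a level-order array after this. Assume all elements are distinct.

sift down from index 4:
  15 vs larger child 65 at index 9, swap → [96, 84, 85, 65, 18, 33, 39, 46, 15]
sift down from index 3: already satisfies heap property
sift down from index 2: already satisfies heap property
sift down from index 1: already satisfies heap property

[96, 84, 85, 65, 18, 33, 39, 46, 15]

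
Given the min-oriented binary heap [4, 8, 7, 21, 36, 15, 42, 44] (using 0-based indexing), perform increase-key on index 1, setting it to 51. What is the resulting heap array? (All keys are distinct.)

set index 1 from 8 to 51 → [4, 51, 7, 21, 36, 15, 42, 44]
51 vs smaller child 21 at index 3, swap → [4, 21, 7, 51, 36, 15, 42, 44]
51 vs only child 44 at index 7, swap → [4, 21, 7, 44, 36, 15, 42, 51]

[4, 21, 7, 44, 36, 15, 42, 51]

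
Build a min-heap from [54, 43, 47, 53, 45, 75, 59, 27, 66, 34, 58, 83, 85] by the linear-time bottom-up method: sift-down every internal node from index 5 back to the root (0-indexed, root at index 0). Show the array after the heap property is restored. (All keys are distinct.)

sift down from index 5: already satisfies heap property
sift down from index 4:
  45 vs smaller child 34 at index 9, swap → [54, 43, 47, 53, 34, 75, 59, 27, 66, 45, 58, 83, 85]
sift down from index 3:
  53 vs smaller child 27 at index 7, swap → [54, 43, 47, 27, 34, 75, 59, 53, 66, 45, 58, 83, 85]
sift down from index 2: already satisfies heap property
sift down from index 1:
  43 vs smaller child 27 at index 3, swap → [54, 27, 47, 43, 34, 75, 59, 53, 66, 45, 58, 83, 85]
sift down from index 0:
  54 vs smaller child 27 at index 1, swap → [27, 54, 47, 43, 34, 75, 59, 53, 66, 45, 58, 83, 85]
  54 vs smaller child 34 at index 4, swap → [27, 34, 47, 43, 54, 75, 59, 53, 66, 45, 58, 83, 85]
  54 vs smaller child 45 at index 9, swap → [27, 34, 47, 43, 45, 75, 59, 53, 66, 54, 58, 83, 85]

[27, 34, 47, 43, 45, 75, 59, 53, 66, 54, 58, 83, 85]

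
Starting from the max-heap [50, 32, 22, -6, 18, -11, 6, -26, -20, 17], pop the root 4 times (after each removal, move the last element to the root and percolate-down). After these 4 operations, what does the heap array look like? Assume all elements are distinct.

extract-max #1 returns 50:
  remove root 50; move last element 17 to root → [17, 32, 22, -6, 18, -11, 6, -26, -20]
  17 vs larger child 32 at index 1, swap → [32, 17, 22, -6, 18, -11, 6, -26, -20]
  17 vs larger child 18 at index 4, swap → [32, 18, 22, -6, 17, -11, 6, -26, -20]
extract-max #2 returns 32:
  remove root 32; move last element -20 to root → [-20, 18, 22, -6, 17, -11, 6, -26]
  -20 vs larger child 22 at index 2, swap → [22, 18, -20, -6, 17, -11, 6, -26]
  -20 vs larger child 6 at index 6, swap → [22, 18, 6, -6, 17, -11, -20, -26]
extract-max #3 returns 22:
  remove root 22; move last element -26 to root → [-26, 18, 6, -6, 17, -11, -20]
  -26 vs larger child 18 at index 1, swap → [18, -26, 6, -6, 17, -11, -20]
  -26 vs larger child 17 at index 4, swap → [18, 17, 6, -6, -26, -11, -20]
extract-max #4 returns 18:
  remove root 18; move last element -20 to root → [-20, 17, 6, -6, -26, -11]
  -20 vs larger child 17 at index 1, swap → [17, -20, 6, -6, -26, -11]
  -20 vs larger child -6 at index 3, swap → [17, -6, 6, -20, -26, -11]

[17, -6, 6, -20, -26, -11]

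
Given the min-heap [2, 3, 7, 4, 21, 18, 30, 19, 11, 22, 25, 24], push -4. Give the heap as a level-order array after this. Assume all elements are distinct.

[-4, 3, 2, 4, 21, 7, 30, 19, 11, 22, 25, 24, 18]

append -4 at index 12 → [2, 3, 7, 4, 21, 18, 30, 19, 11, 22, 25, 24, -4]
-4 < parent 18 at index 5, swap → [2, 3, 7, 4, 21, -4, 30, 19, 11, 22, 25, 24, 18]
-4 < parent 7 at index 2, swap → [2, 3, -4, 4, 21, 7, 30, 19, 11, 22, 25, 24, 18]
-4 < parent 2 at index 0, swap → [-4, 3, 2, 4, 21, 7, 30, 19, 11, 22, 25, 24, 18]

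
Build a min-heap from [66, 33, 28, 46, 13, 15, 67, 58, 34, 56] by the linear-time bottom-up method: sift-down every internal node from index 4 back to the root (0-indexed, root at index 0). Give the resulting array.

[13, 33, 15, 34, 56, 28, 67, 58, 46, 66]

sift down from index 4: already satisfies heap property
sift down from index 3:
  46 vs smaller child 34 at index 8, swap → [66, 33, 28, 34, 13, 15, 67, 58, 46, 56]
sift down from index 2:
  28 vs smaller child 15 at index 5, swap → [66, 33, 15, 34, 13, 28, 67, 58, 46, 56]
sift down from index 1:
  33 vs smaller child 13 at index 4, swap → [66, 13, 15, 34, 33, 28, 67, 58, 46, 56]
sift down from index 0:
  66 vs smaller child 13 at index 1, swap → [13, 66, 15, 34, 33, 28, 67, 58, 46, 56]
  66 vs smaller child 33 at index 4, swap → [13, 33, 15, 34, 66, 28, 67, 58, 46, 56]
  66 vs only child 56 at index 9, swap → [13, 33, 15, 34, 56, 28, 67, 58, 46, 66]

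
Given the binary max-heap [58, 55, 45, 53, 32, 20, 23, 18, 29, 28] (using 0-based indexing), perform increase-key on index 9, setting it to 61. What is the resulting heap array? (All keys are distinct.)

set index 9 from 28 to 61 → [58, 55, 45, 53, 32, 20, 23, 18, 29, 61]
61 > parent 32 at index 4, swap → [58, 55, 45, 53, 61, 20, 23, 18, 29, 32]
61 > parent 55 at index 1, swap → [58, 61, 45, 53, 55, 20, 23, 18, 29, 32]
61 > parent 58 at index 0, swap → [61, 58, 45, 53, 55, 20, 23, 18, 29, 32]

[61, 58, 45, 53, 55, 20, 23, 18, 29, 32]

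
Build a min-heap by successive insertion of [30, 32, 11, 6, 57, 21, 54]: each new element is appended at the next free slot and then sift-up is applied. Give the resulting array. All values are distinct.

[6, 11, 21, 32, 57, 30, 54]

Insert 30:
  append 30 at index 0 → [30] (no swap needed)
Insert 32:
  append 32 at index 1 → [30, 32] (no swap needed)
Insert 11:
  append 11 at index 2 → [30, 32, 11]
  11 < parent 30 at index 0, swap → [11, 32, 30]
Insert 6:
  append 6 at index 3 → [11, 32, 30, 6]
  6 < parent 32 at index 1, swap → [11, 6, 30, 32]
  6 < parent 11 at index 0, swap → [6, 11, 30, 32]
Insert 57:
  append 57 at index 4 → [6, 11, 30, 32, 57] (no swap needed)
Insert 21:
  append 21 at index 5 → [6, 11, 30, 32, 57, 21]
  21 < parent 30 at index 2, swap → [6, 11, 21, 32, 57, 30]
Insert 54:
  append 54 at index 6 → [6, 11, 21, 32, 57, 30, 54] (no swap needed)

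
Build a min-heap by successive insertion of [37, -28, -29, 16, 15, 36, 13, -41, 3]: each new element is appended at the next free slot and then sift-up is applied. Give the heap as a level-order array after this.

[-41, -29, -28, 3, 16, 36, 13, 37, 15]

Insert 37:
  append 37 at index 0 → [37] (no swap needed)
Insert -28:
  append -28 at index 1 → [37, -28]
  -28 < parent 37 at index 0, swap → [-28, 37]
Insert -29:
  append -29 at index 2 → [-28, 37, -29]
  -29 < parent -28 at index 0, swap → [-29, 37, -28]
Insert 16:
  append 16 at index 3 → [-29, 37, -28, 16]
  16 < parent 37 at index 1, swap → [-29, 16, -28, 37]
Insert 15:
  append 15 at index 4 → [-29, 16, -28, 37, 15]
  15 < parent 16 at index 1, swap → [-29, 15, -28, 37, 16]
Insert 36:
  append 36 at index 5 → [-29, 15, -28, 37, 16, 36] (no swap needed)
Insert 13:
  append 13 at index 6 → [-29, 15, -28, 37, 16, 36, 13] (no swap needed)
Insert -41:
  append -41 at index 7 → [-29, 15, -28, 37, 16, 36, 13, -41]
  -41 < parent 37 at index 3, swap → [-29, 15, -28, -41, 16, 36, 13, 37]
  -41 < parent 15 at index 1, swap → [-29, -41, -28, 15, 16, 36, 13, 37]
  -41 < parent -29 at index 0, swap → [-41, -29, -28, 15, 16, 36, 13, 37]
Insert 3:
  append 3 at index 8 → [-41, -29, -28, 15, 16, 36, 13, 37, 3]
  3 < parent 15 at index 3, swap → [-41, -29, -28, 3, 16, 36, 13, 37, 15]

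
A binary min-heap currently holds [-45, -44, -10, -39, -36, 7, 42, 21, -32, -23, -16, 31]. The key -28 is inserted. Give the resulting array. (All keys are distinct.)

append -28 at index 12 → [-45, -44, -10, -39, -36, 7, 42, 21, -32, -23, -16, 31, -28]
-28 < parent 7 at index 5, swap → [-45, -44, -10, -39, -36, -28, 42, 21, -32, -23, -16, 31, 7]
-28 < parent -10 at index 2, swap → [-45, -44, -28, -39, -36, -10, 42, 21, -32, -23, -16, 31, 7]

[-45, -44, -28, -39, -36, -10, 42, 21, -32, -23, -16, 31, 7]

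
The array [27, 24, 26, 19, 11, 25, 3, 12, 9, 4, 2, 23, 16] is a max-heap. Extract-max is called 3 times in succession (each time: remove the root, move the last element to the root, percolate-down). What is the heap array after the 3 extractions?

[24, 19, 23, 12, 11, 16, 3, 2, 9, 4]

extract-max #1 returns 27:
  remove root 27; move last element 16 to root → [16, 24, 26, 19, 11, 25, 3, 12, 9, 4, 2, 23]
  16 vs larger child 26 at index 2, swap → [26, 24, 16, 19, 11, 25, 3, 12, 9, 4, 2, 23]
  16 vs larger child 25 at index 5, swap → [26, 24, 25, 19, 11, 16, 3, 12, 9, 4, 2, 23]
  16 vs only child 23 at index 11, swap → [26, 24, 25, 19, 11, 23, 3, 12, 9, 4, 2, 16]
extract-max #2 returns 26:
  remove root 26; move last element 16 to root → [16, 24, 25, 19, 11, 23, 3, 12, 9, 4, 2]
  16 vs larger child 25 at index 2, swap → [25, 24, 16, 19, 11, 23, 3, 12, 9, 4, 2]
  16 vs larger child 23 at index 5, swap → [25, 24, 23, 19, 11, 16, 3, 12, 9, 4, 2]
extract-max #3 returns 25:
  remove root 25; move last element 2 to root → [2, 24, 23, 19, 11, 16, 3, 12, 9, 4]
  2 vs larger child 24 at index 1, swap → [24, 2, 23, 19, 11, 16, 3, 12, 9, 4]
  2 vs larger child 19 at index 3, swap → [24, 19, 23, 2, 11, 16, 3, 12, 9, 4]
  2 vs larger child 12 at index 7, swap → [24, 19, 23, 12, 11, 16, 3, 2, 9, 4]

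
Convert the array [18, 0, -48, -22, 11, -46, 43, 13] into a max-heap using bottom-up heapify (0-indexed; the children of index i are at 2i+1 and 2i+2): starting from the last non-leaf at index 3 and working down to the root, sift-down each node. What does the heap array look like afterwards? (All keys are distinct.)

sift down from index 3:
  -22 vs only child 13 at index 7, swap → [18, 0, -48, 13, 11, -46, 43, -22]
sift down from index 2:
  -48 vs larger child 43 at index 6, swap → [18, 0, 43, 13, 11, -46, -48, -22]
sift down from index 1:
  0 vs larger child 13 at index 3, swap → [18, 13, 43, 0, 11, -46, -48, -22]
sift down from index 0:
  18 vs larger child 43 at index 2, swap → [43, 13, 18, 0, 11, -46, -48, -22]

[43, 13, 18, 0, 11, -46, -48, -22]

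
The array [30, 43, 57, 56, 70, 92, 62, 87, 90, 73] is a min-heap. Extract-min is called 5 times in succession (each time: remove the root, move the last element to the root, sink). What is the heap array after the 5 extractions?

[70, 73, 87, 92, 90]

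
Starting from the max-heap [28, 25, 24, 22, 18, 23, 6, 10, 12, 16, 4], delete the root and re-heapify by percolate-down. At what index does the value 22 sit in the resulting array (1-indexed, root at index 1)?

2

remove root 28; move last element 4 to root → [4, 25, 24, 22, 18, 23, 6, 10, 12, 16]
4 vs larger child 25 at index 2, swap → [25, 4, 24, 22, 18, 23, 6, 10, 12, 16]
4 vs larger child 22 at index 4, swap → [25, 22, 24, 4, 18, 23, 6, 10, 12, 16]
4 vs larger child 12 at index 9, swap → [25, 22, 24, 12, 18, 23, 6, 10, 4, 16]
resulting array: [25, 22, 24, 12, 18, 23, 6, 10, 4, 16]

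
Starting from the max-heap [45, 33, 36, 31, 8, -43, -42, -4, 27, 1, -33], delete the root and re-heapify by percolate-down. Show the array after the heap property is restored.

remove root 45; move last element -33 to root → [-33, 33, 36, 31, 8, -43, -42, -4, 27, 1]
-33 vs larger child 36 at index 2, swap → [36, 33, -33, 31, 8, -43, -42, -4, 27, 1]

[36, 33, -33, 31, 8, -43, -42, -4, 27, 1]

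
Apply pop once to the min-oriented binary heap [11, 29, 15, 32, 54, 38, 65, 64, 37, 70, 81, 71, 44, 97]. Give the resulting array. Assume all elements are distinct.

remove root 11; move last element 97 to root → [97, 29, 15, 32, 54, 38, 65, 64, 37, 70, 81, 71, 44]
97 vs smaller child 15 at index 2, swap → [15, 29, 97, 32, 54, 38, 65, 64, 37, 70, 81, 71, 44]
97 vs smaller child 38 at index 5, swap → [15, 29, 38, 32, 54, 97, 65, 64, 37, 70, 81, 71, 44]
97 vs smaller child 44 at index 12, swap → [15, 29, 38, 32, 54, 44, 65, 64, 37, 70, 81, 71, 97]

[15, 29, 38, 32, 54, 44, 65, 64, 37, 70, 81, 71, 97]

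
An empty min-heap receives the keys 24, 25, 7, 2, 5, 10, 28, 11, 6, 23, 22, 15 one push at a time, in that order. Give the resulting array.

[2, 5, 10, 6, 7, 15, 28, 25, 11, 23, 22, 24]

Insert 24:
  append 24 at index 0 → [24] (no swap needed)
Insert 25:
  append 25 at index 1 → [24, 25] (no swap needed)
Insert 7:
  append 7 at index 2 → [24, 25, 7]
  7 < parent 24 at index 0, swap → [7, 25, 24]
Insert 2:
  append 2 at index 3 → [7, 25, 24, 2]
  2 < parent 25 at index 1, swap → [7, 2, 24, 25]
  2 < parent 7 at index 0, swap → [2, 7, 24, 25]
Insert 5:
  append 5 at index 4 → [2, 7, 24, 25, 5]
  5 < parent 7 at index 1, swap → [2, 5, 24, 25, 7]
Insert 10:
  append 10 at index 5 → [2, 5, 24, 25, 7, 10]
  10 < parent 24 at index 2, swap → [2, 5, 10, 25, 7, 24]
Insert 28:
  append 28 at index 6 → [2, 5, 10, 25, 7, 24, 28] (no swap needed)
Insert 11:
  append 11 at index 7 → [2, 5, 10, 25, 7, 24, 28, 11]
  11 < parent 25 at index 3, swap → [2, 5, 10, 11, 7, 24, 28, 25]
Insert 6:
  append 6 at index 8 → [2, 5, 10, 11, 7, 24, 28, 25, 6]
  6 < parent 11 at index 3, swap → [2, 5, 10, 6, 7, 24, 28, 25, 11]
Insert 23:
  append 23 at index 9 → [2, 5, 10, 6, 7, 24, 28, 25, 11, 23] (no swap needed)
Insert 22:
  append 22 at index 10 → [2, 5, 10, 6, 7, 24, 28, 25, 11, 23, 22] (no swap needed)
Insert 15:
  append 15 at index 11 → [2, 5, 10, 6, 7, 24, 28, 25, 11, 23, 22, 15]
  15 < parent 24 at index 5, swap → [2, 5, 10, 6, 7, 15, 28, 25, 11, 23, 22, 24]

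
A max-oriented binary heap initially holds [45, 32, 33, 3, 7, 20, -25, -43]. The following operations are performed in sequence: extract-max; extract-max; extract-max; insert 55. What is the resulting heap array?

[55, 7, 20, 3, -25, -43]

extract-max → returns 45:
  remove root 45; move last element -43 to root → [-43, 32, 33, 3, 7, 20, -25]
  -43 vs larger child 33 at index 2, swap → [33, 32, -43, 3, 7, 20, -25]
  -43 vs larger child 20 at index 5, swap → [33, 32, 20, 3, 7, -43, -25]
extract-max → returns 33:
  remove root 33; move last element -25 to root → [-25, 32, 20, 3, 7, -43]
  -25 vs larger child 32 at index 1, swap → [32, -25, 20, 3, 7, -43]
  -25 vs larger child 7 at index 4, swap → [32, 7, 20, 3, -25, -43]
extract-max → returns 32:
  remove root 32; move last element -43 to root → [-43, 7, 20, 3, -25]
  -43 vs larger child 20 at index 2, swap → [20, 7, -43, 3, -25]
insert 55:
  append 55 at index 5 → [20, 7, -43, 3, -25, 55]
  55 > parent -43 at index 2, swap → [20, 7, 55, 3, -25, -43]
  55 > parent 20 at index 0, swap → [55, 7, 20, 3, -25, -43]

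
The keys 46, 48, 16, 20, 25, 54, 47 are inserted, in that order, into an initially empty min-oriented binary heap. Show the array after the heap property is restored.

Insert 46:
  append 46 at index 0 → [46] (no swap needed)
Insert 48:
  append 48 at index 1 → [46, 48] (no swap needed)
Insert 16:
  append 16 at index 2 → [46, 48, 16]
  16 < parent 46 at index 0, swap → [16, 48, 46]
Insert 20:
  append 20 at index 3 → [16, 48, 46, 20]
  20 < parent 48 at index 1, swap → [16, 20, 46, 48]
Insert 25:
  append 25 at index 4 → [16, 20, 46, 48, 25] (no swap needed)
Insert 54:
  append 54 at index 5 → [16, 20, 46, 48, 25, 54] (no swap needed)
Insert 47:
  append 47 at index 6 → [16, 20, 46, 48, 25, 54, 47] (no swap needed)

[16, 20, 46, 48, 25, 54, 47]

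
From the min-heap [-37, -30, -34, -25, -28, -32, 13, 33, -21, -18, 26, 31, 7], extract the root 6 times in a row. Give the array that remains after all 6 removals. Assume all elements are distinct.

extract-min #1 returns -37:
  remove root -37; move last element 7 to root → [7, -30, -34, -25, -28, -32, 13, 33, -21, -18, 26, 31]
  7 vs smaller child -34 at index 2, swap → [-34, -30, 7, -25, -28, -32, 13, 33, -21, -18, 26, 31]
  7 vs smaller child -32 at index 5, swap → [-34, -30, -32, -25, -28, 7, 13, 33, -21, -18, 26, 31]
extract-min #2 returns -34:
  remove root -34; move last element 31 to root → [31, -30, -32, -25, -28, 7, 13, 33, -21, -18, 26]
  31 vs smaller child -32 at index 2, swap → [-32, -30, 31, -25, -28, 7, 13, 33, -21, -18, 26]
  31 vs smaller child 7 at index 5, swap → [-32, -30, 7, -25, -28, 31, 13, 33, -21, -18, 26]
extract-min #3 returns -32:
  remove root -32; move last element 26 to root → [26, -30, 7, -25, -28, 31, 13, 33, -21, -18]
  26 vs smaller child -30 at index 1, swap → [-30, 26, 7, -25, -28, 31, 13, 33, -21, -18]
  26 vs smaller child -28 at index 4, swap → [-30, -28, 7, -25, 26, 31, 13, 33, -21, -18]
  26 vs only child -18 at index 9, swap → [-30, -28, 7, -25, -18, 31, 13, 33, -21, 26]
extract-min #4 returns -30:
  remove root -30; move last element 26 to root → [26, -28, 7, -25, -18, 31, 13, 33, -21]
  26 vs smaller child -28 at index 1, swap → [-28, 26, 7, -25, -18, 31, 13, 33, -21]
  26 vs smaller child -25 at index 3, swap → [-28, -25, 7, 26, -18, 31, 13, 33, -21]
  26 vs smaller child -21 at index 8, swap → [-28, -25, 7, -21, -18, 31, 13, 33, 26]
extract-min #5 returns -28:
  remove root -28; move last element 26 to root → [26, -25, 7, -21, -18, 31, 13, 33]
  26 vs smaller child -25 at index 1, swap → [-25, 26, 7, -21, -18, 31, 13, 33]
  26 vs smaller child -21 at index 3, swap → [-25, -21, 7, 26, -18, 31, 13, 33]
extract-min #6 returns -25:
  remove root -25; move last element 33 to root → [33, -21, 7, 26, -18, 31, 13]
  33 vs smaller child -21 at index 1, swap → [-21, 33, 7, 26, -18, 31, 13]
  33 vs smaller child -18 at index 4, swap → [-21, -18, 7, 26, 33, 31, 13]

[-21, -18, 7, 26, 33, 31, 13]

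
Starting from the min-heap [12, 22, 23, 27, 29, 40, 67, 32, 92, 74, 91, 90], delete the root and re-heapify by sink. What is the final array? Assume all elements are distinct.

[22, 27, 23, 32, 29, 40, 67, 90, 92, 74, 91]

remove root 12; move last element 90 to root → [90, 22, 23, 27, 29, 40, 67, 32, 92, 74, 91]
90 vs smaller child 22 at index 1, swap → [22, 90, 23, 27, 29, 40, 67, 32, 92, 74, 91]
90 vs smaller child 27 at index 3, swap → [22, 27, 23, 90, 29, 40, 67, 32, 92, 74, 91]
90 vs smaller child 32 at index 7, swap → [22, 27, 23, 32, 29, 40, 67, 90, 92, 74, 91]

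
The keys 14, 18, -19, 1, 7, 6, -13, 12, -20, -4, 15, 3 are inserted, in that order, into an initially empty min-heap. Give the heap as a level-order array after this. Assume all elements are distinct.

[-20, -19, -13, 1, -4, 3, 6, 18, 12, 7, 15, 14]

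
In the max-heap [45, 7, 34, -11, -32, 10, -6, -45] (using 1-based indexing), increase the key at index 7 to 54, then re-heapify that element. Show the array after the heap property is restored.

[54, 7, 45, -11, -32, 10, 34, -45]

set index 7 from -6 to 54 → [45, 7, 34, -11, -32, 10, 54, -45]
54 > parent 34 at index 3, swap → [45, 7, 54, -11, -32, 10, 34, -45]
54 > parent 45 at index 1, swap → [54, 7, 45, -11, -32, 10, 34, -45]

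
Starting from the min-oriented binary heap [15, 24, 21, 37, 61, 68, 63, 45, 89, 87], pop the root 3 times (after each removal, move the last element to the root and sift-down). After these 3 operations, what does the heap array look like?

[37, 45, 63, 89, 61, 68, 87]

extract-min #1 returns 15:
  remove root 15; move last element 87 to root → [87, 24, 21, 37, 61, 68, 63, 45, 89]
  87 vs smaller child 21 at index 2, swap → [21, 24, 87, 37, 61, 68, 63, 45, 89]
  87 vs smaller child 63 at index 6, swap → [21, 24, 63, 37, 61, 68, 87, 45, 89]
extract-min #2 returns 21:
  remove root 21; move last element 89 to root → [89, 24, 63, 37, 61, 68, 87, 45]
  89 vs smaller child 24 at index 1, swap → [24, 89, 63, 37, 61, 68, 87, 45]
  89 vs smaller child 37 at index 3, swap → [24, 37, 63, 89, 61, 68, 87, 45]
  89 vs only child 45 at index 7, swap → [24, 37, 63, 45, 61, 68, 87, 89]
extract-min #3 returns 24:
  remove root 24; move last element 89 to root → [89, 37, 63, 45, 61, 68, 87]
  89 vs smaller child 37 at index 1, swap → [37, 89, 63, 45, 61, 68, 87]
  89 vs smaller child 45 at index 3, swap → [37, 45, 63, 89, 61, 68, 87]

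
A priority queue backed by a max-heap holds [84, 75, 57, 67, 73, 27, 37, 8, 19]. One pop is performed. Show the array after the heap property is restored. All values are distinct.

remove root 84; move last element 19 to root → [19, 75, 57, 67, 73, 27, 37, 8]
19 vs larger child 75 at index 1, swap → [75, 19, 57, 67, 73, 27, 37, 8]
19 vs larger child 73 at index 4, swap → [75, 73, 57, 67, 19, 27, 37, 8]

[75, 73, 57, 67, 19, 27, 37, 8]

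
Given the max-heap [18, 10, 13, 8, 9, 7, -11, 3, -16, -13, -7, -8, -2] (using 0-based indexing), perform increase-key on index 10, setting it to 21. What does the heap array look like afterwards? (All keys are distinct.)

[21, 18, 13, 8, 10, 7, -11, 3, -16, -13, 9, -8, -2]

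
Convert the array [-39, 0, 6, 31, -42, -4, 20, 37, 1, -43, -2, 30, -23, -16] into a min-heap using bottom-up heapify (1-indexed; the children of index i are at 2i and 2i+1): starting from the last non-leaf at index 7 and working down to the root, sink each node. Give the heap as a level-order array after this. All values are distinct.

[-43, -42, -23, 1, -39, -4, -16, 37, 31, 0, -2, 30, 6, 20]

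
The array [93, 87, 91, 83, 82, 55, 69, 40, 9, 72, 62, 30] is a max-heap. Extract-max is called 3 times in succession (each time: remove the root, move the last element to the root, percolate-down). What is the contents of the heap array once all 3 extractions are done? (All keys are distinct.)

[83, 82, 69, 62, 72, 55, 30, 40, 9]

extract-max #1 returns 93:
  remove root 93; move last element 30 to root → [30, 87, 91, 83, 82, 55, 69, 40, 9, 72, 62]
  30 vs larger child 91 at index 2, swap → [91, 87, 30, 83, 82, 55, 69, 40, 9, 72, 62]
  30 vs larger child 69 at index 6, swap → [91, 87, 69, 83, 82, 55, 30, 40, 9, 72, 62]
extract-max #2 returns 91:
  remove root 91; move last element 62 to root → [62, 87, 69, 83, 82, 55, 30, 40, 9, 72]
  62 vs larger child 87 at index 1, swap → [87, 62, 69, 83, 82, 55, 30, 40, 9, 72]
  62 vs larger child 83 at index 3, swap → [87, 83, 69, 62, 82, 55, 30, 40, 9, 72]
extract-max #3 returns 87:
  remove root 87; move last element 72 to root → [72, 83, 69, 62, 82, 55, 30, 40, 9]
  72 vs larger child 83 at index 1, swap → [83, 72, 69, 62, 82, 55, 30, 40, 9]
  72 vs larger child 82 at index 4, swap → [83, 82, 69, 62, 72, 55, 30, 40, 9]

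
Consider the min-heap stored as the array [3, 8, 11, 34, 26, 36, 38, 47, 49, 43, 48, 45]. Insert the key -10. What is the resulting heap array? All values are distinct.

[-10, 8, 3, 34, 26, 11, 38, 47, 49, 43, 48, 45, 36]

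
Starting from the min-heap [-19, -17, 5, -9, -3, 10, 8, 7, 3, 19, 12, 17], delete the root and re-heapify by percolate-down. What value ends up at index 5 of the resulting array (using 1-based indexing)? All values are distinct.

remove root -19; move last element 17 to root → [17, -17, 5, -9, -3, 10, 8, 7, 3, 19, 12]
17 vs smaller child -17 at index 2, swap → [-17, 17, 5, -9, -3, 10, 8, 7, 3, 19, 12]
17 vs smaller child -9 at index 4, swap → [-17, -9, 5, 17, -3, 10, 8, 7, 3, 19, 12]
17 vs smaller child 3 at index 9, swap → [-17, -9, 5, 3, -3, 10, 8, 7, 17, 19, 12]
resulting array: [-17, -9, 5, 3, -3, 10, 8, 7, 17, 19, 12]

-3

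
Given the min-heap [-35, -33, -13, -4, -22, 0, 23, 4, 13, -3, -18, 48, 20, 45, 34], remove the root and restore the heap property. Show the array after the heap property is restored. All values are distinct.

[-33, -22, -13, -4, -18, 0, 23, 4, 13, -3, 34, 48, 20, 45]

remove root -35; move last element 34 to root → [34, -33, -13, -4, -22, 0, 23, 4, 13, -3, -18, 48, 20, 45]
34 vs smaller child -33 at index 1, swap → [-33, 34, -13, -4, -22, 0, 23, 4, 13, -3, -18, 48, 20, 45]
34 vs smaller child -22 at index 4, swap → [-33, -22, -13, -4, 34, 0, 23, 4, 13, -3, -18, 48, 20, 45]
34 vs smaller child -18 at index 10, swap → [-33, -22, -13, -4, -18, 0, 23, 4, 13, -3, 34, 48, 20, 45]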